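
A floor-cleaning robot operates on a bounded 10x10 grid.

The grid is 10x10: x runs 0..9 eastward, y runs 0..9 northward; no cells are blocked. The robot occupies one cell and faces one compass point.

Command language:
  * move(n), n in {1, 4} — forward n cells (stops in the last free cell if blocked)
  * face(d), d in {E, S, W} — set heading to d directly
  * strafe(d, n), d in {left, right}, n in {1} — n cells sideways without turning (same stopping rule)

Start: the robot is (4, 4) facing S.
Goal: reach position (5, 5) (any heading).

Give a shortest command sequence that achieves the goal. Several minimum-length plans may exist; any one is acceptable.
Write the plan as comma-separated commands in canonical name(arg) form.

face(E), move(1), strafe(left, 1)

initial: (4, 4) facing S
step 1 (face(E)): (4, 4) facing E
step 2 (move(1)): (5, 4) facing E
step 3 (strafe(left, 1)): (5, 5) facing E
shorter routes all fall short; 3 is best.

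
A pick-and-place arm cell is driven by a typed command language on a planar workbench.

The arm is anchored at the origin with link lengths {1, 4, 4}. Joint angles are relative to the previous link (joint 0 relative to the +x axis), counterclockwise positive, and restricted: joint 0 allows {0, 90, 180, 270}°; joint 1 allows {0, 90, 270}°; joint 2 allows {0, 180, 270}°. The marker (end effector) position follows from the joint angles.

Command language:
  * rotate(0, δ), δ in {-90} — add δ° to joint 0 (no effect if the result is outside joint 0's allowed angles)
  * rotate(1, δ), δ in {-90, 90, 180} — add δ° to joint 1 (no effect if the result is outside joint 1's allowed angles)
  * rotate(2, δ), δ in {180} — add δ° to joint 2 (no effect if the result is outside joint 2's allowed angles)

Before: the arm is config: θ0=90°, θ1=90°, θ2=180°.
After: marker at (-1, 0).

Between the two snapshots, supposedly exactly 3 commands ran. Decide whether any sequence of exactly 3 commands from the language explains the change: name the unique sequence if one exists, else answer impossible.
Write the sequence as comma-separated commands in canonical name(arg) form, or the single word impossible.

rotate(0, -90), rotate(0, -90), rotate(0, -90)

initial: config: θ0=90°, θ1=90°, θ2=180°
1. rotate(0, -90) → config: θ0=0°, θ1=90°, θ2=180°
2. rotate(0, -90) → config: θ0=270°, θ1=90°, θ2=180°
3. rotate(0, -90) → config: θ0=180°, θ1=90°, θ2=180°
uniquely the one of 125 3-step routes that fits.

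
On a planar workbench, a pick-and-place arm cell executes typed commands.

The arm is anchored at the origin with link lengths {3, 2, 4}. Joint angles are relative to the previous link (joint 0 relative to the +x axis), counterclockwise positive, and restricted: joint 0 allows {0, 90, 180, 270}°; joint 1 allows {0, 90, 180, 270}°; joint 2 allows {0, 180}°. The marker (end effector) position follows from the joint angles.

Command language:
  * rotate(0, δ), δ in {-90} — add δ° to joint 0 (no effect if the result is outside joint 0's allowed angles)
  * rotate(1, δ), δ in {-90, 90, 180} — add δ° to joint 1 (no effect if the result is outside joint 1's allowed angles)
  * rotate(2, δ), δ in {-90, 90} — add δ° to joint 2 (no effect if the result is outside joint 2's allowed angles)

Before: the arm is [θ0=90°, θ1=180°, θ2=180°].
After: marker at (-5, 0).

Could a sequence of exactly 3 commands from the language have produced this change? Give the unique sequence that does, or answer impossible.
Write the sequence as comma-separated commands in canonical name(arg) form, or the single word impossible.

t0: [θ0=90°, θ1=180°, θ2=180°]
step 1 (rotate(0, -90)): [θ0=0°, θ1=180°, θ2=180°]
step 2 (rotate(0, -90)): [θ0=270°, θ1=180°, θ2=180°]
step 3 (rotate(0, -90)): [θ0=180°, θ1=180°, θ2=180°]
all 216 alternatives checked — unique.

rotate(0, -90), rotate(0, -90), rotate(0, -90)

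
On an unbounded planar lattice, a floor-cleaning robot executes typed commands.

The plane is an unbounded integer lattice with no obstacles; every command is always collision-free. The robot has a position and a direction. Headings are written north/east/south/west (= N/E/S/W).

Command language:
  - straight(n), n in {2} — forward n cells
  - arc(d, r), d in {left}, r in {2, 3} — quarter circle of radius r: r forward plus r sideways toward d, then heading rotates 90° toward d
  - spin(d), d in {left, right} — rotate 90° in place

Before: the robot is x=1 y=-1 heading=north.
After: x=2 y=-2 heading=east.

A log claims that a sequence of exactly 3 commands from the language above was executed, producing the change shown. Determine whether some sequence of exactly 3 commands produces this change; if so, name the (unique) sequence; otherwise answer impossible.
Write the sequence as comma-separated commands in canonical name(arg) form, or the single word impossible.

arc(left, 2), spin(left), arc(left, 3)

key: running arc(left, 3) before arc(left, 2) would end elsewhere — order is forced
from: x=1 y=-1 heading=north
[1] after arc(left, 2): x=-1 y=1 heading=west
[2] after spin(left): x=-1 y=1 heading=south
[3] after arc(left, 3): x=2 y=-2 heading=east
no rival 3-sequence matches.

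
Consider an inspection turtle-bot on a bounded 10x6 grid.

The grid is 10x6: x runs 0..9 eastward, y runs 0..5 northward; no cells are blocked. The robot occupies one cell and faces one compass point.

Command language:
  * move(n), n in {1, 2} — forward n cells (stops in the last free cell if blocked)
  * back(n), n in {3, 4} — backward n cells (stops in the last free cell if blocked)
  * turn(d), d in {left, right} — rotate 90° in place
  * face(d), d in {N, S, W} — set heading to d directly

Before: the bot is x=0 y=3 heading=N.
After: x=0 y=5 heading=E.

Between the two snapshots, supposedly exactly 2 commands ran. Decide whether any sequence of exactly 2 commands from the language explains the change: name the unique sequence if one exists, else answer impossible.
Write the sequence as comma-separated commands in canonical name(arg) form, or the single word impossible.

move(2), turn(right)

key: order matters: swapping move(2) and turn(right) lands elsewhere
t0: x=0 y=3 heading=N
step 1 (move(2)): x=0 y=5 heading=N
step 2 (turn(right)): x=0 y=5 heading=E
no other 2-command option fits: unique.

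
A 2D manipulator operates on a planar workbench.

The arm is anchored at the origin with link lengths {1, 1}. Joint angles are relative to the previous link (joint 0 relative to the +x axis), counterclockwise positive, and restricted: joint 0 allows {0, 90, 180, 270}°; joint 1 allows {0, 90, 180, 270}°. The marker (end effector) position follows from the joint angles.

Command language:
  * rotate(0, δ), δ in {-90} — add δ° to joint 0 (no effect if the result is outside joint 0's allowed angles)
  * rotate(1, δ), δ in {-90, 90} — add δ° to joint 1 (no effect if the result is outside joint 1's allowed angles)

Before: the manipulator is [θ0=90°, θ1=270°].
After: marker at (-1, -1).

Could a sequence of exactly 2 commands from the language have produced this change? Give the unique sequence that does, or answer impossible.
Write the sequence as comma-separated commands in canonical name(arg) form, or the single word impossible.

rotate(0, -90), rotate(0, -90)

from: [θ0=90°, θ1=270°]
1. rotate(0, -90) → [θ0=0°, θ1=270°]
2. rotate(0, -90) → [θ0=270°, θ1=270°]
no rival 2-sequence matches.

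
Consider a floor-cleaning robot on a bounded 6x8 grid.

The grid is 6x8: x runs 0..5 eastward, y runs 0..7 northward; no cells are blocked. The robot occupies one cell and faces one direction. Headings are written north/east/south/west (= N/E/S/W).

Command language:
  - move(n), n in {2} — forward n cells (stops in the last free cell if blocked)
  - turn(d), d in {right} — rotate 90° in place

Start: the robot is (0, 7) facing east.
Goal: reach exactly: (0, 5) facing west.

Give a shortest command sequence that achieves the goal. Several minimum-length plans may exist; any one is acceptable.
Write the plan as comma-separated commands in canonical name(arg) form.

initial: (0, 7) facing east
[1] after turn(right): (0, 7) facing south
[2] after move(2): (0, 5) facing south
[3] after turn(right): (0, 5) facing west
no 2-step plan works, so 3 is optimal.

turn(right), move(2), turn(right)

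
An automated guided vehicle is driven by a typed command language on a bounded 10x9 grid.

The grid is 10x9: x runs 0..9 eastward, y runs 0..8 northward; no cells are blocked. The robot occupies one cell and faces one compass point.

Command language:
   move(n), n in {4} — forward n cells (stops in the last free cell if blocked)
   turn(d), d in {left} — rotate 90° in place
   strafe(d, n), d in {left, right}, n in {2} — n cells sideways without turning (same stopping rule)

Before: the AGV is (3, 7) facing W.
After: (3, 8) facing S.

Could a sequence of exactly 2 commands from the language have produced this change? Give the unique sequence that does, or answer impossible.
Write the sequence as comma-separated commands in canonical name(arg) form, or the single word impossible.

key: strafe(right, 2) runs into the grid edge before its full distance
begin: (3, 7) facing W
[1] after strafe(right, 2): (3, 8) facing W
[2] after turn(left): (3, 8) facing S
no rival 2-sequence matches.

strafe(right, 2), turn(left)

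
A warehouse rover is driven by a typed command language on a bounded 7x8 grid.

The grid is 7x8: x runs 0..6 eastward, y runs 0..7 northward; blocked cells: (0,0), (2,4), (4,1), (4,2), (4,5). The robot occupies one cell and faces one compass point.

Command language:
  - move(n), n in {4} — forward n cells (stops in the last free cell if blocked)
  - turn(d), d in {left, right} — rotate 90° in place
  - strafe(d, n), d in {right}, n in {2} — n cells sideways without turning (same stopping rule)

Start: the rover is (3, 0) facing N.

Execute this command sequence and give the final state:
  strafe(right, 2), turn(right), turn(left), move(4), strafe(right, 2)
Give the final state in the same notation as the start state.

t0: (3, 0) facing N
1. strafe(right, 2) → (5, 0) facing N
2. turn(right) → (5, 0) facing E
3. turn(left) → (5, 0) facing N
4. move(4) → (5, 4) facing N
5. strafe(right, 2) → (6, 4) facing N

(6, 4) facing N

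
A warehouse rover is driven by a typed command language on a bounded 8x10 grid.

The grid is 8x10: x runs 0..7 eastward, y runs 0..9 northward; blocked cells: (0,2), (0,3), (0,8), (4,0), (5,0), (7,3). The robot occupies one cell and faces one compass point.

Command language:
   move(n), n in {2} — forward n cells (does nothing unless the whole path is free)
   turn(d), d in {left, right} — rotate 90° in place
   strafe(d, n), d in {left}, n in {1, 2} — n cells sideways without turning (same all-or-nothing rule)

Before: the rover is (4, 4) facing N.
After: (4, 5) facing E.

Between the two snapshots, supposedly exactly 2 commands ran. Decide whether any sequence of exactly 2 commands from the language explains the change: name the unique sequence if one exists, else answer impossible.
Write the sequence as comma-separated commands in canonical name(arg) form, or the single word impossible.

key: position moved to (4,5) AND the heading swung to E — translation plus rotation needed
initial: (4, 4) facing N
[1] after turn(right): (4, 4) facing E
[2] after strafe(left, 1): (4, 5) facing E
no other 2-command option fits: unique.

turn(right), strafe(left, 1)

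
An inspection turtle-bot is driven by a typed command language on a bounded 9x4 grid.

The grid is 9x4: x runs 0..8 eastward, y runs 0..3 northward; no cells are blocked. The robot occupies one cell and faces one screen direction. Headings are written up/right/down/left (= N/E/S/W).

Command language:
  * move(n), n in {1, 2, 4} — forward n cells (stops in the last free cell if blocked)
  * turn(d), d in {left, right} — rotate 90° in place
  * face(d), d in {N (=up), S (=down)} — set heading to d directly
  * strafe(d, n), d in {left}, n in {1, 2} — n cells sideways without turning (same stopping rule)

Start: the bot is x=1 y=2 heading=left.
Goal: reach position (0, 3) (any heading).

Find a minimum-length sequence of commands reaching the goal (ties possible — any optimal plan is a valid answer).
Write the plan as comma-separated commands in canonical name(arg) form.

t0: x=1 y=2 heading=left
1. move(1) → x=0 y=2 heading=left
2. face(N) → x=0 y=2 heading=up
3. move(1) → x=0 y=3 heading=up
no 2-step plan works, so 3 is optimal.

move(1), face(N), move(1)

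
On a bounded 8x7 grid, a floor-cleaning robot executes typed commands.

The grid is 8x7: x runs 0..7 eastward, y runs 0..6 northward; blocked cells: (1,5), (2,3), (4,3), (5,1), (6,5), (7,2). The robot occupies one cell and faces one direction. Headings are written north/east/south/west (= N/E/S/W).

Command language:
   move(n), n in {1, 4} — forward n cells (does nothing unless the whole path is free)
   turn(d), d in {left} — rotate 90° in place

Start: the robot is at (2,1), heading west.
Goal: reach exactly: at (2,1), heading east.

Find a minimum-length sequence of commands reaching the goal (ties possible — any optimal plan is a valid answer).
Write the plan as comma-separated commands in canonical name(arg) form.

turn(left), turn(left)

initial: at (2,1), heading west
t=1 turn(left) ⇒ at (2,1), heading south
t=2 turn(left) ⇒ at (2,1), heading east
no 1-step plan works, so 2 is optimal.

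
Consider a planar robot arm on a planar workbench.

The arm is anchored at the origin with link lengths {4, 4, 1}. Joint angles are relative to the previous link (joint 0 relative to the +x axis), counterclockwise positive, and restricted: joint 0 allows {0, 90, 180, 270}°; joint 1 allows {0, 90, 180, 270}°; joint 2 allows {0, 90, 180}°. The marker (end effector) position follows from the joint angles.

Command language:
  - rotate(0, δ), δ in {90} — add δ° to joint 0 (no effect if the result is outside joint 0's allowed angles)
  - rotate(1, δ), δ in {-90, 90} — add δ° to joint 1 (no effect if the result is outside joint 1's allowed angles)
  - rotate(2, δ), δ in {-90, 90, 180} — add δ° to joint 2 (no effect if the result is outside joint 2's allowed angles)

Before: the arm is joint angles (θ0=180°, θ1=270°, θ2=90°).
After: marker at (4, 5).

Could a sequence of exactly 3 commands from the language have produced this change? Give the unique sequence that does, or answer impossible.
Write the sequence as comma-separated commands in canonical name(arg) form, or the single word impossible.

rotate(0, 90), rotate(0, 90), rotate(0, 90)

begin: joint angles (θ0=180°, θ1=270°, θ2=90°)
t=1 rotate(0, 90) ⇒ joint angles (θ0=270°, θ1=270°, θ2=90°)
t=2 rotate(0, 90) ⇒ joint angles (θ0=0°, θ1=270°, θ2=90°)
t=3 rotate(0, 90) ⇒ joint angles (θ0=90°, θ1=270°, θ2=90°)
all 216 alternatives checked — unique.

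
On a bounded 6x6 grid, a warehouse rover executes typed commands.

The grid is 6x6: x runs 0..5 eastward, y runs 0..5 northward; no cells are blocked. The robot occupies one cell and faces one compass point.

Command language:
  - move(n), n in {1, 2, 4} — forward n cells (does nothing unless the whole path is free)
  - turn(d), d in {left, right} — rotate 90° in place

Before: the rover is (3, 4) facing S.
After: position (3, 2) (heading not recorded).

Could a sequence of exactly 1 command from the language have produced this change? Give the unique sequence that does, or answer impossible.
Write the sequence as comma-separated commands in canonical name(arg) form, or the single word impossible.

move(2)

from: (3, 4) facing S
1. move(2) → (3, 2) facing S
no rival 1-sequence matches.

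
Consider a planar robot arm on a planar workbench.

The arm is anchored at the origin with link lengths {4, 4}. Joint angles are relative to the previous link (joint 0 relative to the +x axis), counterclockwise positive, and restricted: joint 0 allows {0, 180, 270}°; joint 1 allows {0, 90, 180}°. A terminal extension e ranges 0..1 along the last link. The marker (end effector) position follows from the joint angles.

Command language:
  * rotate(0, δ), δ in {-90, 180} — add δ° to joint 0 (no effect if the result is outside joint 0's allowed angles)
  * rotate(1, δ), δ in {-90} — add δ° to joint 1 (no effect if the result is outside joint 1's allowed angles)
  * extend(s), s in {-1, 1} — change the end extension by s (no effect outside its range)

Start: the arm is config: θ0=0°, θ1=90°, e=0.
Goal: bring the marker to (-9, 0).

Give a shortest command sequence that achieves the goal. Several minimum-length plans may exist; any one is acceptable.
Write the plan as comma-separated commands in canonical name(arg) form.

t0: config: θ0=0°, θ1=90°, e=0
1. rotate(0, 180) → config: θ0=180°, θ1=90°, e=0
2. rotate(1, -90) → config: θ0=180°, θ1=0°, e=0
3. extend(1) → config: θ0=180°, θ1=0°, e=1
shorter routes all fall short; 3 is best.

rotate(0, 180), rotate(1, -90), extend(1)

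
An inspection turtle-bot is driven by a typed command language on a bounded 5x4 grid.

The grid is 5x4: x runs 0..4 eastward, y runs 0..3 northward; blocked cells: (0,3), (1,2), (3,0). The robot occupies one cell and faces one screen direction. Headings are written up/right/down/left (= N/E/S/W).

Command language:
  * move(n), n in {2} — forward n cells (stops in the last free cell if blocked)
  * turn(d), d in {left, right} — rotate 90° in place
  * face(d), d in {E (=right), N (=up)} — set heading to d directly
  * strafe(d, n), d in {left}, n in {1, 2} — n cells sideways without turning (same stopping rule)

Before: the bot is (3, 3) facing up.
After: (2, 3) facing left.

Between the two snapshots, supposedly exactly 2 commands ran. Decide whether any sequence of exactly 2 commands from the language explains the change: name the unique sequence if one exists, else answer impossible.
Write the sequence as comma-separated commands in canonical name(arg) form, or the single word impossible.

key: running turn(left) before strafe(left, 1) would end elsewhere — order is forced
from: (3, 3) facing up
t=1 strafe(left, 1) ⇒ (2, 3) facing up
t=2 turn(left) ⇒ (2, 3) facing left
no other 2-command option fits: unique.

strafe(left, 1), turn(left)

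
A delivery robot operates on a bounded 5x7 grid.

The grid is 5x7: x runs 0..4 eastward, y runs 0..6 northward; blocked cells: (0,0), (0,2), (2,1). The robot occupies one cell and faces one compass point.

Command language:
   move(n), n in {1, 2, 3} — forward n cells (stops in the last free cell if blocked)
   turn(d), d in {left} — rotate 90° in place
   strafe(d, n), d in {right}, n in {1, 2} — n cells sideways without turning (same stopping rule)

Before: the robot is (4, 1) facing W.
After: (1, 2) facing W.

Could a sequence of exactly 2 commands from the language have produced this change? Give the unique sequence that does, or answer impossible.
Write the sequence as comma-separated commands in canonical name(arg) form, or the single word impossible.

strafe(right, 1), move(3)

key: still facing W at the end — nothing in the sequence rotates
begin: (4, 1) facing W
[1] after strafe(right, 1): (4, 2) facing W
[2] after move(3): (1, 2) facing W
no rival 2-sequence matches.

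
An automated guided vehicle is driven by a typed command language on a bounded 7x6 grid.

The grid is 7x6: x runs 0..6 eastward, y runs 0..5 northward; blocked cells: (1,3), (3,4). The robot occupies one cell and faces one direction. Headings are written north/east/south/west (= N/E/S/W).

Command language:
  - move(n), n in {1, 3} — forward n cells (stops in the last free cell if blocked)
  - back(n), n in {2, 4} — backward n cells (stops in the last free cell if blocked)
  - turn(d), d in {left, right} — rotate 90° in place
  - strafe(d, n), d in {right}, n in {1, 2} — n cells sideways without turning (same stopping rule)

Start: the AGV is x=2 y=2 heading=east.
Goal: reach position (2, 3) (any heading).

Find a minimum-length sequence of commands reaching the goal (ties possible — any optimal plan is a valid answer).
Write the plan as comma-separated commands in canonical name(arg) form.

initial: x=2 y=2 heading=east
[1] after turn(left): x=2 y=2 heading=north
[2] after move(1): x=2 y=3 heading=north
minimal: 2 command(s), checked below 2.

turn(left), move(1)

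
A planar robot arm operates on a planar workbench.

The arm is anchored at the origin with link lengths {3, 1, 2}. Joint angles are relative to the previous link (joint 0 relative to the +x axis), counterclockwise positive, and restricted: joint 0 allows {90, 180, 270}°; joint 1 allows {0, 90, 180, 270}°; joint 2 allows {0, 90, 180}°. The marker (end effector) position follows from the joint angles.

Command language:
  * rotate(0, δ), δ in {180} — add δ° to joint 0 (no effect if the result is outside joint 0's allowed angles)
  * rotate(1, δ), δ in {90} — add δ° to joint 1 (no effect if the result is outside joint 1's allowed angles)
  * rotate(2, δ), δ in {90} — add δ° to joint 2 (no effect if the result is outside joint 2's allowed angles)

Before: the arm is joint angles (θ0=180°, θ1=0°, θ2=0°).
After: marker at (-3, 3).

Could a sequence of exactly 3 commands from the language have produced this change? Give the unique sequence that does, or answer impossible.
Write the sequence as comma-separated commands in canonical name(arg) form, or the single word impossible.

rotate(1, 90), rotate(1, 90), rotate(1, 90)

initial: joint angles (θ0=180°, θ1=0°, θ2=0°)
step 1 (rotate(1, 90)): joint angles (θ0=180°, θ1=90°, θ2=0°)
step 2 (rotate(1, 90)): joint angles (θ0=180°, θ1=180°, θ2=0°)
step 3 (rotate(1, 90)): joint angles (θ0=180°, θ1=270°, θ2=0°)
no other 3-command option fits: unique.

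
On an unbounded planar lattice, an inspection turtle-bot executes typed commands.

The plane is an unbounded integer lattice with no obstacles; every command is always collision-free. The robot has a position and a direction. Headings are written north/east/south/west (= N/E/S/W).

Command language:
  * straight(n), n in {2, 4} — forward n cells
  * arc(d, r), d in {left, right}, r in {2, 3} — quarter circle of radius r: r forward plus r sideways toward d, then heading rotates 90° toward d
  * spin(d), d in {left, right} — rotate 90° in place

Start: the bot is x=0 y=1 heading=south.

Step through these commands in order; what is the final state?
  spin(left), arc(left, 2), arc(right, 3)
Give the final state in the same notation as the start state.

x=5 y=6 heading=east

t0: x=0 y=1 heading=south
t=1 spin(left) ⇒ x=0 y=1 heading=east
t=2 arc(left, 2) ⇒ x=2 y=3 heading=north
t=3 arc(right, 3) ⇒ x=5 y=6 heading=east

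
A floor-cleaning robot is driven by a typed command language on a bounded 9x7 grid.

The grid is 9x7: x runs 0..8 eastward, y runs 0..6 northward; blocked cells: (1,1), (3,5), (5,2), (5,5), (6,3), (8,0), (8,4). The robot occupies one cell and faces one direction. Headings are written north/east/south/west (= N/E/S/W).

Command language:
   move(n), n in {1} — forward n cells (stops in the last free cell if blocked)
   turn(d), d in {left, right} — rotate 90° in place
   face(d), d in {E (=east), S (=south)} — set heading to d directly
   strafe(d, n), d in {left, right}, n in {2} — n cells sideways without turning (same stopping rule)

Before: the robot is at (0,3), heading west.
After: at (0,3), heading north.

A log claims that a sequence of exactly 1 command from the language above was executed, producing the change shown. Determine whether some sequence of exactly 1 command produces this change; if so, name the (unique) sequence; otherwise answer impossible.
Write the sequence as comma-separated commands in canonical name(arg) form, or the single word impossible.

key: (0,3) unchanged — the single command moves nothing
begin: at (0,3), heading west
1. turn(right) → at (0,3), heading north
no other 1-command option fits: unique.

turn(right)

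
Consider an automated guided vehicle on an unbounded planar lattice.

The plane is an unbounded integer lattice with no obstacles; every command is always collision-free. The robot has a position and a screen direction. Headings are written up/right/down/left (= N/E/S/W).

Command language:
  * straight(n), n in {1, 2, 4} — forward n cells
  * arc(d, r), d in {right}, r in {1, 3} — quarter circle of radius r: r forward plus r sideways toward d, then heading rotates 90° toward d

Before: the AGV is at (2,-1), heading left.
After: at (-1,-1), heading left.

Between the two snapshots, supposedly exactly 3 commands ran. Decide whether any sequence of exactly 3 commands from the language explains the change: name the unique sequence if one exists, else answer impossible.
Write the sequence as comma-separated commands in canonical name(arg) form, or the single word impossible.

straight(1), straight(1), straight(1)

key: heading stays W — no command in the sequence turns
initial: at (2,-1), heading left
1. straight(1) → at (1,-1), heading left
2. straight(1) → at (0,-1), heading left
3. straight(1) → at (-1,-1), heading left
no rival 3-sequence matches.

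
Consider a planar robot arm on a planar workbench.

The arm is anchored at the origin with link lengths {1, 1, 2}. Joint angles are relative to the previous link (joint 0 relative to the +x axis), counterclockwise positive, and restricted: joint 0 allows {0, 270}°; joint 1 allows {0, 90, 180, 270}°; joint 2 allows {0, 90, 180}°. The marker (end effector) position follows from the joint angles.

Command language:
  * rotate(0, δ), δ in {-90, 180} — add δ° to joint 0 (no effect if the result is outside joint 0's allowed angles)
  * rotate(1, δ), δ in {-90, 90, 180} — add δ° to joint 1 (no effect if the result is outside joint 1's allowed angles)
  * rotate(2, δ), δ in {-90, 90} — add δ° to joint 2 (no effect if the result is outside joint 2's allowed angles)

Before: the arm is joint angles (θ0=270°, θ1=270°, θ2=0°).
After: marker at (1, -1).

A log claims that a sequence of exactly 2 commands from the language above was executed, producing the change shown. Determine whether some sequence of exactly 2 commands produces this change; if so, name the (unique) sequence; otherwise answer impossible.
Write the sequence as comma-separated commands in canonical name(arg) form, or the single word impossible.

initial: joint angles (θ0=270°, θ1=270°, θ2=0°)
[1] after rotate(2, 90): joint angles (θ0=270°, θ1=270°, θ2=90°)
[2] after rotate(2, 90): joint angles (θ0=270°, θ1=270°, θ2=180°)
uniquely the one of 49 2-step routes that fits.

rotate(2, 90), rotate(2, 90)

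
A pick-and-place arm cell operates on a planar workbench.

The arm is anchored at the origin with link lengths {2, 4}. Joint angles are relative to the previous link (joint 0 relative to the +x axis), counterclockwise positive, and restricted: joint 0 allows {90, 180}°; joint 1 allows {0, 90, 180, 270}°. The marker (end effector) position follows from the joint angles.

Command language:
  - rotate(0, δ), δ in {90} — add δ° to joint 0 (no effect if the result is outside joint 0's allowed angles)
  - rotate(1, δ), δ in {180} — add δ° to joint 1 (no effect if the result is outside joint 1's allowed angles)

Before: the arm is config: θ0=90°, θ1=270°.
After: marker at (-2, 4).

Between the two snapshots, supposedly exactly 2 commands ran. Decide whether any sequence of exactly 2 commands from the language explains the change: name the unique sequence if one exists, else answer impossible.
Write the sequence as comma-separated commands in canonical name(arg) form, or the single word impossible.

initial: config: θ0=90°, θ1=270°
1. rotate(0, 90) → config: θ0=180°, θ1=270°
2. rotate(0, 90) → config: θ0=180°, θ1=270°
all 4 alternatives checked — unique.

rotate(0, 90), rotate(0, 90)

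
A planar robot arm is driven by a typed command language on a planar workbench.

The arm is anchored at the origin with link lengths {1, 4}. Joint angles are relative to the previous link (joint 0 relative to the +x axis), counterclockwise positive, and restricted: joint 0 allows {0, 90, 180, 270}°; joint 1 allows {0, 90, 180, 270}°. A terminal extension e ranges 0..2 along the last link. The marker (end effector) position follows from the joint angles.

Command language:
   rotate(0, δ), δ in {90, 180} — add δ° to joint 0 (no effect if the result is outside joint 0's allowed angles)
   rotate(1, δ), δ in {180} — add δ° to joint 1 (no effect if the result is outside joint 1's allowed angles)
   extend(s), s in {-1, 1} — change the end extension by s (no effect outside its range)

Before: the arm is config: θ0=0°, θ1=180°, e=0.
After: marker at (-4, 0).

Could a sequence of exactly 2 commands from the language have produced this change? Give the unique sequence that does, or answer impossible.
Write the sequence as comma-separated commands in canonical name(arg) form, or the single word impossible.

key: running extend(1) before extend(-1) would end elsewhere — order is forced
from: config: θ0=0°, θ1=180°, e=0
[1] after extend(-1): config: θ0=0°, θ1=180°, e=0
[2] after extend(1): config: θ0=0°, θ1=180°, e=1
no rival 2-sequence matches.

extend(-1), extend(1)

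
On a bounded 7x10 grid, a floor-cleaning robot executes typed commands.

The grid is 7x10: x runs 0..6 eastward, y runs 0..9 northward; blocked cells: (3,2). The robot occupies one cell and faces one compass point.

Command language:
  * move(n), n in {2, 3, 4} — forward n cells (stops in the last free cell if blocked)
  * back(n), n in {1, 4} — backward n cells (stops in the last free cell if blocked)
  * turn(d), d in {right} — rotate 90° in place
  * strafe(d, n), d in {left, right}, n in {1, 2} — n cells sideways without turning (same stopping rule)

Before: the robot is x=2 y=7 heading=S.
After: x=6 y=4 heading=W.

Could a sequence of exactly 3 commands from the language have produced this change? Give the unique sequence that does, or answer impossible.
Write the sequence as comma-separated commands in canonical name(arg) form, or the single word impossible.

key: position moved to (6,4) AND the heading swung to W — translation plus rotation needed
initial: x=2 y=7 heading=S
[1] after move(3): x=2 y=4 heading=S
[2] after turn(right): x=2 y=4 heading=W
[3] after back(4): x=6 y=4 heading=W
uniquely the one of 1000 3-step routes that fits.

move(3), turn(right), back(4)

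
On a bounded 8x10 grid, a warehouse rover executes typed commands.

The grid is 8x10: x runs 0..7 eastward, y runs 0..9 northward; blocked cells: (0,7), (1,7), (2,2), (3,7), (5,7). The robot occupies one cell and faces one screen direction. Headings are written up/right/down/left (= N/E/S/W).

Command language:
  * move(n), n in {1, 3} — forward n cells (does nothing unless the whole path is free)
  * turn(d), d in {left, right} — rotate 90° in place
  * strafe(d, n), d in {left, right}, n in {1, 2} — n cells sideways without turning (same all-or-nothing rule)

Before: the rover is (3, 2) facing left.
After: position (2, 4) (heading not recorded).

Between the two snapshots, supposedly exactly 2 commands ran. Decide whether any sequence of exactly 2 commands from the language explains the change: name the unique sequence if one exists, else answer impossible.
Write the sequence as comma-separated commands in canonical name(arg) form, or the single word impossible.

strafe(right, 2), move(1)

key: running move(1) before strafe(right, 2) would end elsewhere — order is forced
initial: (3, 2) facing left
1. strafe(right, 2) → (3, 4) facing left
2. move(1) → (2, 4) facing left
all 64 alternatives checked — unique.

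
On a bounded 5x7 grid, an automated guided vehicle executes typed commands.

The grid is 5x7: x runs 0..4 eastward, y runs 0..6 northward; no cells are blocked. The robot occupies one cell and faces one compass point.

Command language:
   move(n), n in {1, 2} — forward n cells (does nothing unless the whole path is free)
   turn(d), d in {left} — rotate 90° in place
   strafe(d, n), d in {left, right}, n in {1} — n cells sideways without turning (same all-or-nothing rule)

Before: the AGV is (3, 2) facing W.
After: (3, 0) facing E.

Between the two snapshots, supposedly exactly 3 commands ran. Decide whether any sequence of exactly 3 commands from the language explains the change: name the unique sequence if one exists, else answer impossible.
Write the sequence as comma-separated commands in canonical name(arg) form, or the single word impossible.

key: position moved to (3,0) AND the heading swung to E — translation plus rotation needed
from: (3, 2) facing W
[1] after turn(left): (3, 2) facing S
[2] after move(2): (3, 0) facing S
[3] after turn(left): (3, 0) facing E
uniquely the one of 125 3-step routes that fits.

turn(left), move(2), turn(left)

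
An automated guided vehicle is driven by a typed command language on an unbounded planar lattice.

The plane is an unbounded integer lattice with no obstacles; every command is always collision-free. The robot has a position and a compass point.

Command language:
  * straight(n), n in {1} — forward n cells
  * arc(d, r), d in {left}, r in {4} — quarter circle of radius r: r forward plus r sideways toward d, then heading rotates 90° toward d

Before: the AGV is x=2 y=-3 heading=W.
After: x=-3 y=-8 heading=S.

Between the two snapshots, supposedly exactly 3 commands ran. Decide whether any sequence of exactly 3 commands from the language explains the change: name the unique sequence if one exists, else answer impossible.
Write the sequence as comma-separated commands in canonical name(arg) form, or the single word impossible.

key: position moved to (-3,-8) AND the heading swung to S — translation plus rotation needed
begin: x=2 y=-3 heading=W
1. straight(1) → x=1 y=-3 heading=W
2. arc(left, 4) → x=-3 y=-7 heading=S
3. straight(1) → x=-3 y=-8 heading=S
no other 3-command option fits: unique.

straight(1), arc(left, 4), straight(1)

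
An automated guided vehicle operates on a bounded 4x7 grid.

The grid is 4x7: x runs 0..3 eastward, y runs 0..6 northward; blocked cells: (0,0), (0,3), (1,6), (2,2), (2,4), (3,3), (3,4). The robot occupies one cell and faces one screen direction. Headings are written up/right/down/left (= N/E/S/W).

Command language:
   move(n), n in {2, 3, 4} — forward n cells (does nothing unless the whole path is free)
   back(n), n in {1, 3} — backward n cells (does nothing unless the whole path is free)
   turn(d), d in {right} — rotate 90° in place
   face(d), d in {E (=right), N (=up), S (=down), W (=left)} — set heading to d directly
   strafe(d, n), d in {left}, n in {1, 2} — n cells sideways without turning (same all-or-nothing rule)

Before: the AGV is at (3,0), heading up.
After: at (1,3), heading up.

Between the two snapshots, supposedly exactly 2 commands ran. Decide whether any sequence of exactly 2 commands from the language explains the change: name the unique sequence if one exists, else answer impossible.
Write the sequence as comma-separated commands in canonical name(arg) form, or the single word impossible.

key: still facing N at the end — nothing in the sequence rotates
t0: at (3,0), heading up
[1] after strafe(left, 2): at (1,0), heading up
[2] after move(3): at (1,3), heading up
no rival 2-sequence matches.

strafe(left, 2), move(3)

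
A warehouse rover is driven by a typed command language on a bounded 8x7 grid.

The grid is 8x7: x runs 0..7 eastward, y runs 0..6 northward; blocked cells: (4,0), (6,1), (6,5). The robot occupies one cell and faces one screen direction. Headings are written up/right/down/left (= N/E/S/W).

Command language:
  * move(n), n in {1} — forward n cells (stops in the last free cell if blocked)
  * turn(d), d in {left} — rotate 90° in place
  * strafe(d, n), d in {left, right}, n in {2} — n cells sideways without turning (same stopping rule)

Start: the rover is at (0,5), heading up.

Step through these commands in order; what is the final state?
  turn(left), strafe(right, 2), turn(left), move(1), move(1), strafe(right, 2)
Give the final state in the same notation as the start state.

t0: at (0,5), heading up
step 1 (turn(left)): at (0,5), heading left
step 2 (strafe(right, 2)): at (0,6), heading left
step 3 (turn(left)): at (0,6), heading down
step 4 (move(1)): at (0,5), heading down
step 5 (move(1)): at (0,4), heading down
step 6 (strafe(right, 2)): at (0,4), heading down

at (0,4), heading down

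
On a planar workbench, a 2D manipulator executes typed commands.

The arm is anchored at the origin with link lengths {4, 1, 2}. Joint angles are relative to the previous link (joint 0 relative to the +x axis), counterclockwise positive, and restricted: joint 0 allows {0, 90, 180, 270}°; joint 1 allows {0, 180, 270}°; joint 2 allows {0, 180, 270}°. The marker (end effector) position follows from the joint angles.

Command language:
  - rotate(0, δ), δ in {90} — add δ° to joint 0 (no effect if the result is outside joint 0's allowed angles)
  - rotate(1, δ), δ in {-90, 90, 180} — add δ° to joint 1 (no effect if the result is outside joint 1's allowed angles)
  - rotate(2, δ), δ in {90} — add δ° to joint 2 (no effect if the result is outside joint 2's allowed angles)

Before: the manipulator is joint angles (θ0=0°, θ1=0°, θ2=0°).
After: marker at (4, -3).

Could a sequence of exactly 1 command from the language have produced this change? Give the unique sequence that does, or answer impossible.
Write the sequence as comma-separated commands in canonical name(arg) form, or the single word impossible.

rotate(1, -90)

initial: joint angles (θ0=0°, θ1=0°, θ2=0°)
t=1 rotate(1, -90) ⇒ joint angles (θ0=0°, θ1=270°, θ2=0°)
no other 1-command option fits: unique.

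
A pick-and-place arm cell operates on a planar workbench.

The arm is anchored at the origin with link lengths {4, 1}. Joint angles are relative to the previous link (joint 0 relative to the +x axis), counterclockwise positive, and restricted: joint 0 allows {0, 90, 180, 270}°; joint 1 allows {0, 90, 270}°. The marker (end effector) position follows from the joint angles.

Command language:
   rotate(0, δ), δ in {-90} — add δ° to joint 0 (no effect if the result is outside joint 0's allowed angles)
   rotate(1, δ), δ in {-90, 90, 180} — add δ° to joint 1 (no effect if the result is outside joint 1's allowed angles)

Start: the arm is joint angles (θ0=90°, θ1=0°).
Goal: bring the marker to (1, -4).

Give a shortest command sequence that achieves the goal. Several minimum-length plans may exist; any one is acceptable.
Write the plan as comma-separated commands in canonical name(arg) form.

rotate(0, -90), rotate(0, -90), rotate(1, 90)

from: joint angles (θ0=90°, θ1=0°)
1. rotate(0, -90) → joint angles (θ0=0°, θ1=0°)
2. rotate(0, -90) → joint angles (θ0=270°, θ1=0°)
3. rotate(1, 90) → joint angles (θ0=270°, θ1=90°)
shorter routes all fall short; 3 is best.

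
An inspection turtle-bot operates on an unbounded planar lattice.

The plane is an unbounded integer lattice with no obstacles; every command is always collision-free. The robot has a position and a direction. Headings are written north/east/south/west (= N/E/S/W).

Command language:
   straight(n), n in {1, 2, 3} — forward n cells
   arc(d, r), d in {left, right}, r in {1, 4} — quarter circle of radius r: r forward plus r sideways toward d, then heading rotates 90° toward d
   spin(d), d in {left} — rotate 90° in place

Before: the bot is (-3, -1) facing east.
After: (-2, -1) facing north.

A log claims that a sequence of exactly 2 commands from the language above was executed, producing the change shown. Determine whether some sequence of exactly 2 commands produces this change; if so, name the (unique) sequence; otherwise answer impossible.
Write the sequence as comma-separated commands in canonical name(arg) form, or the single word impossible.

straight(1), spin(left)

key: cell and facing (now N) both changed — the 2 commands mix motion and turning
begin: (-3, -1) facing east
t=1 straight(1) ⇒ (-2, -1) facing east
t=2 spin(left) ⇒ (-2, -1) facing north
uniquely the one of 64 2-step routes that fits.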